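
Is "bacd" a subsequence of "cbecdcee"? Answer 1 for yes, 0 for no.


Check if "bacd" is a subsequence of "cbecdcee"
Greedy scan:
  Position 0 ('c'): no match needed
  Position 1 ('b'): matches sub[0] = 'b'
  Position 2 ('e'): no match needed
  Position 3 ('c'): no match needed
  Position 4 ('d'): no match needed
  Position 5 ('c'): no match needed
  Position 6 ('e'): no match needed
  Position 7 ('e'): no match needed
Only matched 1/4 characters => not a subsequence

0


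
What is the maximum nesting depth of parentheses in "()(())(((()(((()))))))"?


Input: "()(())(((()(((()))))))"
Tracking depth:
  Position 0 '(': depth becomes 1
  Position 1 ')': depth becomes 0
  Position 2 '(': depth becomes 1
  Position 3 '(': depth becomes 2
  Position 4 ')': depth becomes 1
  Position 5 ')': depth becomes 0
  Position 6 '(': depth becomes 1
  Position 7 '(': depth becomes 2
  Position 8 '(': depth becomes 3
  Position 9 '(': depth becomes 4
  Position 10 ')': depth becomes 3
  Position 11 '(': depth becomes 4
  Position 12 '(': depth becomes 5
  Position 13 '(': depth becomes 6
  Position 14 '(': depth becomes 7
  Position 15 ')': depth becomes 6
  Position 16 ')': depth becomes 5
  Position 17 ')': depth becomes 4
  Position 18 ')': depth becomes 3
  Position 19 ')': depth becomes 2
  Position 20 ')': depth becomes 1
  Position 21 ')': depth becomes 0
Maximum depth reached: 7

7


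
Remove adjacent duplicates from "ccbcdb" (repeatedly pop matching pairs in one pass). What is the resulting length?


Input: ccbcdb
Stack-based adjacent duplicate removal:
  Read 'c': push. Stack: c
  Read 'c': matches stack top 'c' => pop. Stack: (empty)
  Read 'b': push. Stack: b
  Read 'c': push. Stack: bc
  Read 'd': push. Stack: bcd
  Read 'b': push. Stack: bcdb
Final stack: "bcdb" (length 4)

4


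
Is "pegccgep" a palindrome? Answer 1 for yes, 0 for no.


Input: pegccgep
Reversed: pegccgep
  Compare pos 0 ('p') with pos 7 ('p'): match
  Compare pos 1 ('e') with pos 6 ('e'): match
  Compare pos 2 ('g') with pos 5 ('g'): match
  Compare pos 3 ('c') with pos 4 ('c'): match
Result: palindrome

1


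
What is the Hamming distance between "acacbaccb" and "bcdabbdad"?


Comparing "acacbaccb" and "bcdabbdad" position by position:
  Position 0: 'a' vs 'b' => differ
  Position 1: 'c' vs 'c' => same
  Position 2: 'a' vs 'd' => differ
  Position 3: 'c' vs 'a' => differ
  Position 4: 'b' vs 'b' => same
  Position 5: 'a' vs 'b' => differ
  Position 6: 'c' vs 'd' => differ
  Position 7: 'c' vs 'a' => differ
  Position 8: 'b' vs 'd' => differ
Total differences (Hamming distance): 7

7


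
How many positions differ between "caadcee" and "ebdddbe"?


Comparing "caadcee" and "ebdddbe" position by position:
  Position 0: 'c' vs 'e' => DIFFER
  Position 1: 'a' vs 'b' => DIFFER
  Position 2: 'a' vs 'd' => DIFFER
  Position 3: 'd' vs 'd' => same
  Position 4: 'c' vs 'd' => DIFFER
  Position 5: 'e' vs 'b' => DIFFER
  Position 6: 'e' vs 'e' => same
Positions that differ: 5

5


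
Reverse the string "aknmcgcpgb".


Input: aknmcgcpgb
Reading characters right to left:
  Position 9: 'b'
  Position 8: 'g'
  Position 7: 'p'
  Position 6: 'c'
  Position 5: 'g'
  Position 4: 'c'
  Position 3: 'm'
  Position 2: 'n'
  Position 1: 'k'
  Position 0: 'a'
Reversed: bgpcgcmnka

bgpcgcmnka


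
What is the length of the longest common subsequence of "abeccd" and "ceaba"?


LCS of "abeccd" and "ceaba"
DP table:
           c    e    a    b    a
      0    0    0    0    0    0
  a   0    0    0    1    1    1
  b   0    0    0    1    2    2
  e   0    0    1    1    2    2
  c   0    1    1    1    2    2
  c   0    1    1    1    2    2
  d   0    1    1    1    2    2
LCS length = dp[6][5] = 2

2


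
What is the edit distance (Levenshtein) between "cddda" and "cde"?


Computing edit distance: "cddda" -> "cde"
DP table:
           c    d    e
      0    1    2    3
  c   1    0    1    2
  d   2    1    0    1
  d   3    2    1    1
  d   4    3    2    2
  a   5    4    3    3
Edit distance = dp[5][3] = 3

3


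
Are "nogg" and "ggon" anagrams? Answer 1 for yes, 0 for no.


Strings: "nogg", "ggon"
Sorted first:  ggno
Sorted second: ggno
Sorted forms match => anagrams

1


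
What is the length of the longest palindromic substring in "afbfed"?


Input: "afbfed"
Checking substrings for palindromes:
  [1:4] "fbf" (len 3) => palindrome
Longest palindromic substring: "fbf" with length 3

3


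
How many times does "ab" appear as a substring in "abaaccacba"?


Searching for "ab" in "abaaccacba"
Scanning each position:
  Position 0: "ab" => MATCH
  Position 1: "ba" => no
  Position 2: "aa" => no
  Position 3: "ac" => no
  Position 4: "cc" => no
  Position 5: "ca" => no
  Position 6: "ac" => no
  Position 7: "cb" => no
  Position 8: "ba" => no
Total occurrences: 1

1


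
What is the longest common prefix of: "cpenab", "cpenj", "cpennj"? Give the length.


Words: cpenab, cpenj, cpennj
  Position 0: all 'c' => match
  Position 1: all 'p' => match
  Position 2: all 'e' => match
  Position 3: all 'n' => match
  Position 4: ('a', 'j', 'n') => mismatch, stop
LCP = "cpen" (length 4)

4


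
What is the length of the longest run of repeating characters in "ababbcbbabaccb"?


Input: "ababbcbbabaccb"
Scanning for longest run:
  Position 1 ('b'): new char, reset run to 1
  Position 2 ('a'): new char, reset run to 1
  Position 3 ('b'): new char, reset run to 1
  Position 4 ('b'): continues run of 'b', length=2
  Position 5 ('c'): new char, reset run to 1
  Position 6 ('b'): new char, reset run to 1
  Position 7 ('b'): continues run of 'b', length=2
  Position 8 ('a'): new char, reset run to 1
  Position 9 ('b'): new char, reset run to 1
  Position 10 ('a'): new char, reset run to 1
  Position 11 ('c'): new char, reset run to 1
  Position 12 ('c'): continues run of 'c', length=2
  Position 13 ('b'): new char, reset run to 1
Longest run: 'b' with length 2

2


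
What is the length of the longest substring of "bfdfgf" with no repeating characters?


Input: "bfdfgf"
Sliding window (track last position of each char):
  Position 0 ('b'): window [0,0] length 1 -- new best
  Position 1 ('f'): window [0,1] length 2 -- new best
  Position 2 ('d'): window [0,2] length 3 -- new best
  Position 3 ('f'): repeat (last at 1), move window start to 2
  Position 3 ('f'): window [2,3] length 2
  Position 4 ('g'): window [2,4] length 3
  Position 5 ('f'): repeat (last at 3), move window start to 4
  Position 5 ('f'): window [4,5] length 2
Longest substring with no repeats: "bfd" with length 3

3


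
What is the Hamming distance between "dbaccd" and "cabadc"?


Comparing "dbaccd" and "cabadc" position by position:
  Position 0: 'd' vs 'c' => differ
  Position 1: 'b' vs 'a' => differ
  Position 2: 'a' vs 'b' => differ
  Position 3: 'c' vs 'a' => differ
  Position 4: 'c' vs 'd' => differ
  Position 5: 'd' vs 'c' => differ
Total differences (Hamming distance): 6

6


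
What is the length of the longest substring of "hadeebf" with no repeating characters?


Input: "hadeebf"
Sliding window (track last position of each char):
  Position 0 ('h'): window [0,0] length 1 -- new best
  Position 1 ('a'): window [0,1] length 2 -- new best
  Position 2 ('d'): window [0,2] length 3 -- new best
  Position 3 ('e'): window [0,3] length 4 -- new best
  Position 4 ('e'): repeat (last at 3), move window start to 4
  Position 4 ('e'): window [4,4] length 1
  Position 5 ('b'): window [4,5] length 2
  Position 6 ('f'): window [4,6] length 3
Longest substring with no repeats: "hade" with length 4

4


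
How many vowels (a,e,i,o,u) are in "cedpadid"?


Input: cedpadid
Checking each character:
  'c' at position 0: consonant
  'e' at position 1: vowel (running total: 1)
  'd' at position 2: consonant
  'p' at position 3: consonant
  'a' at position 4: vowel (running total: 2)
  'd' at position 5: consonant
  'i' at position 6: vowel (running total: 3)
  'd' at position 7: consonant
Total vowels: 3

3


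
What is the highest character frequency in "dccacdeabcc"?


Input: dccacdeabcc
Character counts:
  'a': 2
  'b': 1
  'c': 5
  'd': 2
  'e': 1
Maximum frequency: 5

5


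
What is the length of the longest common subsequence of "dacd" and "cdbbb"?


LCS of "dacd" and "cdbbb"
DP table:
           c    d    b    b    b
      0    0    0    0    0    0
  d   0    0    1    1    1    1
  a   0    0    1    1    1    1
  c   0    1    1    1    1    1
  d   0    1    2    2    2    2
LCS length = dp[4][5] = 2

2


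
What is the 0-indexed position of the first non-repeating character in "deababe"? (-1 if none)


Input: deababe
Character frequencies:
  'a': 2
  'b': 2
  'd': 1
  'e': 2
Scanning left to right for freq == 1:
  Position 0 ('d'): unique! => answer = 0

0


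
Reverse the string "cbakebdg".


Input: cbakebdg
Reading characters right to left:
  Position 7: 'g'
  Position 6: 'd'
  Position 5: 'b'
  Position 4: 'e'
  Position 3: 'k'
  Position 2: 'a'
  Position 1: 'b'
  Position 0: 'c'
Reversed: gdbekabc

gdbekabc


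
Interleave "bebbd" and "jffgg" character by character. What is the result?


Interleaving "bebbd" and "jffgg":
  Position 0: 'b' from first, 'j' from second => "bj"
  Position 1: 'e' from first, 'f' from second => "ef"
  Position 2: 'b' from first, 'f' from second => "bf"
  Position 3: 'b' from first, 'g' from second => "bg"
  Position 4: 'd' from first, 'g' from second => "dg"
Result: bjefbfbgdg

bjefbfbgdg


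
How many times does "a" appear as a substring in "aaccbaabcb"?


Searching for "a" in "aaccbaabcb"
Scanning each position:
  Position 0: "a" => MATCH
  Position 1: "a" => MATCH
  Position 2: "c" => no
  Position 3: "c" => no
  Position 4: "b" => no
  Position 5: "a" => MATCH
  Position 6: "a" => MATCH
  Position 7: "b" => no
  Position 8: "c" => no
  Position 9: "b" => no
Total occurrences: 4

4


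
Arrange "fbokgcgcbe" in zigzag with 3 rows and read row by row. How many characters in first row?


Zigzag "fbokgcgcbe" into 3 rows:
Placing characters:
  'f' => row 0
  'b' => row 1
  'o' => row 2
  'k' => row 1
  'g' => row 0
  'c' => row 1
  'g' => row 2
  'c' => row 1
  'b' => row 0
  'e' => row 1
Rows:
  Row 0: "fgb"
  Row 1: "bkcce"
  Row 2: "og"
First row length: 3

3


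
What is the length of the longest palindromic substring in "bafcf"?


Input: "bafcf"
Checking substrings for palindromes:
  [2:5] "fcf" (len 3) => palindrome
Longest palindromic substring: "fcf" with length 3

3


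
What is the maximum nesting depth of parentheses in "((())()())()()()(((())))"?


Input: "((())()())()()()(((())))"
Tracking depth:
  Position 0 '(': depth becomes 1
  Position 1 '(': depth becomes 2
  Position 2 '(': depth becomes 3
  Position 3 ')': depth becomes 2
  Position 4 ')': depth becomes 1
  Position 5 '(': depth becomes 2
  Position 6 ')': depth becomes 1
  Position 7 '(': depth becomes 2
  Position 8 ')': depth becomes 1
  Position 9 ')': depth becomes 0
  Position 10 '(': depth becomes 1
  Position 11 ')': depth becomes 0
  Position 12 '(': depth becomes 1
  Position 13 ')': depth becomes 0
  Position 14 '(': depth becomes 1
  Position 15 ')': depth becomes 0
  Position 16 '(': depth becomes 1
  Position 17 '(': depth becomes 2
  Position 18 '(': depth becomes 3
  Position 19 '(': depth becomes 4
  Position 20 ')': depth becomes 3
  Position 21 ')': depth becomes 2
  Position 22 ')': depth becomes 1
  Position 23 ')': depth becomes 0
Maximum depth reached: 4

4


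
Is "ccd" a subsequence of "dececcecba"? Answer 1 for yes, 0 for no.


Check if "ccd" is a subsequence of "dececcecba"
Greedy scan:
  Position 0 ('d'): no match needed
  Position 1 ('e'): no match needed
  Position 2 ('c'): matches sub[0] = 'c'
  Position 3 ('e'): no match needed
  Position 4 ('c'): matches sub[1] = 'c'
  Position 5 ('c'): no match needed
  Position 6 ('e'): no match needed
  Position 7 ('c'): no match needed
  Position 8 ('b'): no match needed
  Position 9 ('a'): no match needed
Only matched 2/3 characters => not a subsequence

0


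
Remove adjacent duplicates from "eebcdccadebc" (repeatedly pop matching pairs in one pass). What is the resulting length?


Input: eebcdccadebc
Stack-based adjacent duplicate removal:
  Read 'e': push. Stack: e
  Read 'e': matches stack top 'e' => pop. Stack: (empty)
  Read 'b': push. Stack: b
  Read 'c': push. Stack: bc
  Read 'd': push. Stack: bcd
  Read 'c': push. Stack: bcdc
  Read 'c': matches stack top 'c' => pop. Stack: bcd
  Read 'a': push. Stack: bcda
  Read 'd': push. Stack: bcdad
  Read 'e': push. Stack: bcdade
  Read 'b': push. Stack: bcdadeb
  Read 'c': push. Stack: bcdadebc
Final stack: "bcdadebc" (length 8)

8


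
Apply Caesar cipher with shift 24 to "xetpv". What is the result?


Caesar cipher: shift "xetpv" by 24
  'x' (pos 23) + 24 = pos 21 = 'v'
  'e' (pos 4) + 24 = pos 2 = 'c'
  't' (pos 19) + 24 = pos 17 = 'r'
  'p' (pos 15) + 24 = pos 13 = 'n'
  'v' (pos 21) + 24 = pos 19 = 't'
Result: vcrnt

vcrnt


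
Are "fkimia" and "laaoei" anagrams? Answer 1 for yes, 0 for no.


Strings: "fkimia", "laaoei"
Sorted first:  afiikm
Sorted second: aaeilo
Differ at position 1: 'f' vs 'a' => not anagrams

0


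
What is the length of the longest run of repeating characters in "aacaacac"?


Input: "aacaacac"
Scanning for longest run:
  Position 1 ('a'): continues run of 'a', length=2
  Position 2 ('c'): new char, reset run to 1
  Position 3 ('a'): new char, reset run to 1
  Position 4 ('a'): continues run of 'a', length=2
  Position 5 ('c'): new char, reset run to 1
  Position 6 ('a'): new char, reset run to 1
  Position 7 ('c'): new char, reset run to 1
Longest run: 'a' with length 2

2


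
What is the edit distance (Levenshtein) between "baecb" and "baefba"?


Computing edit distance: "baecb" -> "baefba"
DP table:
           b    a    e    f    b    a
      0    1    2    3    4    5    6
  b   1    0    1    2    3    4    5
  a   2    1    0    1    2    3    4
  e   3    2    1    0    1    2    3
  c   4    3    2    1    1    2    3
  b   5    4    3    2    2    1    2
Edit distance = dp[5][6] = 2

2


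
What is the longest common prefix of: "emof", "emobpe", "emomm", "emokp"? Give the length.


Words: emof, emobpe, emomm, emokp
  Position 0: all 'e' => match
  Position 1: all 'm' => match
  Position 2: all 'o' => match
  Position 3: ('f', 'b', 'm', 'k') => mismatch, stop
LCP = "emo" (length 3)

3


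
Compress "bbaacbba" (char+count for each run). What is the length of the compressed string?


Input: bbaacbba
Runs:
  'b' x 2 => "b2"
  'a' x 2 => "a2"
  'c' x 1 => "c1"
  'b' x 2 => "b2"
  'a' x 1 => "a1"
Compressed: "b2a2c1b2a1"
Compressed length: 10

10


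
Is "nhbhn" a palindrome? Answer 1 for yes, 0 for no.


Input: nhbhn
Reversed: nhbhn
  Compare pos 0 ('n') with pos 4 ('n'): match
  Compare pos 1 ('h') with pos 3 ('h'): match
Result: palindrome

1


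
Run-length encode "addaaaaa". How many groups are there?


Input: addaaaaa
Scanning for consecutive runs:
  Group 1: 'a' x 1 (positions 0-0)
  Group 2: 'd' x 2 (positions 1-2)
  Group 3: 'a' x 5 (positions 3-7)
Total groups: 3

3


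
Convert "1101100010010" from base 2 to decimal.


Input: "1101100010010" in base 2
Positional expansion:
  Digit '1' (value 1) x 2^12 = 4096
  Digit '1' (value 1) x 2^11 = 2048
  Digit '0' (value 0) x 2^10 = 0
  Digit '1' (value 1) x 2^9 = 512
  Digit '1' (value 1) x 2^8 = 256
  Digit '0' (value 0) x 2^7 = 0
  Digit '0' (value 0) x 2^6 = 0
  Digit '0' (value 0) x 2^5 = 0
  Digit '1' (value 1) x 2^4 = 16
  Digit '0' (value 0) x 2^3 = 0
  Digit '0' (value 0) x 2^2 = 0
  Digit '1' (value 1) x 2^1 = 2
  Digit '0' (value 0) x 2^0 = 0
Sum = 6930

6930


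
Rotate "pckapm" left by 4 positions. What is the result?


Input: "pckapm", rotate left by 4
First 4 characters: "pcka"
Remaining characters: "pm"
Concatenate remaining + first: "pm" + "pcka" = "pmpcka"

pmpcka


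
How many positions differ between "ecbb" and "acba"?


Comparing "ecbb" and "acba" position by position:
  Position 0: 'e' vs 'a' => DIFFER
  Position 1: 'c' vs 'c' => same
  Position 2: 'b' vs 'b' => same
  Position 3: 'b' vs 'a' => DIFFER
Positions that differ: 2

2


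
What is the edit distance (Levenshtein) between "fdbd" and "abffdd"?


Computing edit distance: "fdbd" -> "abffdd"
DP table:
           a    b    f    f    d    d
      0    1    2    3    4    5    6
  f   1    1    2    2    3    4    5
  d   2    2    2    3    3    3    4
  b   3    3    2    3    4    4    4
  d   4    4    3    3    4    4    4
Edit distance = dp[4][6] = 4

4


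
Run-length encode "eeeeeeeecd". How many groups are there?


Input: eeeeeeeecd
Scanning for consecutive runs:
  Group 1: 'e' x 8 (positions 0-7)
  Group 2: 'c' x 1 (positions 8-8)
  Group 3: 'd' x 1 (positions 9-9)
Total groups: 3

3


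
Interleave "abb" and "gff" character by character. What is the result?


Interleaving "abb" and "gff":
  Position 0: 'a' from first, 'g' from second => "ag"
  Position 1: 'b' from first, 'f' from second => "bf"
  Position 2: 'b' from first, 'f' from second => "bf"
Result: agbfbf

agbfbf


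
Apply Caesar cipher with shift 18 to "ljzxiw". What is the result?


Caesar cipher: shift "ljzxiw" by 18
  'l' (pos 11) + 18 = pos 3 = 'd'
  'j' (pos 9) + 18 = pos 1 = 'b'
  'z' (pos 25) + 18 = pos 17 = 'r'
  'x' (pos 23) + 18 = pos 15 = 'p'
  'i' (pos 8) + 18 = pos 0 = 'a'
  'w' (pos 22) + 18 = pos 14 = 'o'
Result: dbrpao

dbrpao


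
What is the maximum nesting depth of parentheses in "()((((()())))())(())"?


Input: "()((((()())))())(())"
Tracking depth:
  Position 0 '(': depth becomes 1
  Position 1 ')': depth becomes 0
  Position 2 '(': depth becomes 1
  Position 3 '(': depth becomes 2
  Position 4 '(': depth becomes 3
  Position 5 '(': depth becomes 4
  Position 6 '(': depth becomes 5
  Position 7 ')': depth becomes 4
  Position 8 '(': depth becomes 5
  Position 9 ')': depth becomes 4
  Position 10 ')': depth becomes 3
  Position 11 ')': depth becomes 2
  Position 12 ')': depth becomes 1
  Position 13 '(': depth becomes 2
  Position 14 ')': depth becomes 1
  Position 15 ')': depth becomes 0
  Position 16 '(': depth becomes 1
  Position 17 '(': depth becomes 2
  Position 18 ')': depth becomes 1
  Position 19 ')': depth becomes 0
Maximum depth reached: 5

5


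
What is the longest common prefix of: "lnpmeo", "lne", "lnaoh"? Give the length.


Words: lnpmeo, lne, lnaoh
  Position 0: all 'l' => match
  Position 1: all 'n' => match
  Position 2: ('p', 'e', 'a') => mismatch, stop
LCP = "ln" (length 2)

2


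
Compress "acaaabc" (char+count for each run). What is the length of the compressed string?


Input: acaaabc
Runs:
  'a' x 1 => "a1"
  'c' x 1 => "c1"
  'a' x 3 => "a3"
  'b' x 1 => "b1"
  'c' x 1 => "c1"
Compressed: "a1c1a3b1c1"
Compressed length: 10

10


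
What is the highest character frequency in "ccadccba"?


Input: ccadccba
Character counts:
  'a': 2
  'b': 1
  'c': 4
  'd': 1
Maximum frequency: 4

4


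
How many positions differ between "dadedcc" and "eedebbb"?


Comparing "dadedcc" and "eedebbb" position by position:
  Position 0: 'd' vs 'e' => DIFFER
  Position 1: 'a' vs 'e' => DIFFER
  Position 2: 'd' vs 'd' => same
  Position 3: 'e' vs 'e' => same
  Position 4: 'd' vs 'b' => DIFFER
  Position 5: 'c' vs 'b' => DIFFER
  Position 6: 'c' vs 'b' => DIFFER
Positions that differ: 5

5


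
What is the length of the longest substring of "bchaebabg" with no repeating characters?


Input: "bchaebabg"
Sliding window (track last position of each char):
  Position 0 ('b'): window [0,0] length 1 -- new best
  Position 1 ('c'): window [0,1] length 2 -- new best
  Position 2 ('h'): window [0,2] length 3 -- new best
  Position 3 ('a'): window [0,3] length 4 -- new best
  Position 4 ('e'): window [0,4] length 5 -- new best
  Position 5 ('b'): repeat (last at 0), move window start to 1
  Position 5 ('b'): window [1,5] length 5
  Position 6 ('a'): repeat (last at 3), move window start to 4
  Position 6 ('a'): window [4,6] length 3
  Position 7 ('b'): repeat (last at 5), move window start to 6
  Position 7 ('b'): window [6,7] length 2
  Position 8 ('g'): window [6,8] length 3
Longest substring with no repeats: "bchae" with length 5

5


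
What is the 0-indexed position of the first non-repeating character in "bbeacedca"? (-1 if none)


Input: bbeacedca
Character frequencies:
  'a': 2
  'b': 2
  'c': 2
  'd': 1
  'e': 2
Scanning left to right for freq == 1:
  Position 0 ('b'): freq=2, skip
  Position 1 ('b'): freq=2, skip
  Position 2 ('e'): freq=2, skip
  Position 3 ('a'): freq=2, skip
  Position 4 ('c'): freq=2, skip
  Position 5 ('e'): freq=2, skip
  Position 6 ('d'): unique! => answer = 6

6


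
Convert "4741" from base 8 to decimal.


Input: "4741" in base 8
Positional expansion:
  Digit '4' (value 4) x 8^3 = 2048
  Digit '7' (value 7) x 8^2 = 448
  Digit '4' (value 4) x 8^1 = 32
  Digit '1' (value 1) x 8^0 = 1
Sum = 2529

2529


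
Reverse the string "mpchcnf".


Input: mpchcnf
Reading characters right to left:
  Position 6: 'f'
  Position 5: 'n'
  Position 4: 'c'
  Position 3: 'h'
  Position 2: 'c'
  Position 1: 'p'
  Position 0: 'm'
Reversed: fnchcpm

fnchcpm


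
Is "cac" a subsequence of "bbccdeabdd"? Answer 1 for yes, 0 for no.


Check if "cac" is a subsequence of "bbccdeabdd"
Greedy scan:
  Position 0 ('b'): no match needed
  Position 1 ('b'): no match needed
  Position 2 ('c'): matches sub[0] = 'c'
  Position 3 ('c'): no match needed
  Position 4 ('d'): no match needed
  Position 5 ('e'): no match needed
  Position 6 ('a'): matches sub[1] = 'a'
  Position 7 ('b'): no match needed
  Position 8 ('d'): no match needed
  Position 9 ('d'): no match needed
Only matched 2/3 characters => not a subsequence

0


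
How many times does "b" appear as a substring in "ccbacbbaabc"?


Searching for "b" in "ccbacbbaabc"
Scanning each position:
  Position 0: "c" => no
  Position 1: "c" => no
  Position 2: "b" => MATCH
  Position 3: "a" => no
  Position 4: "c" => no
  Position 5: "b" => MATCH
  Position 6: "b" => MATCH
  Position 7: "a" => no
  Position 8: "a" => no
  Position 9: "b" => MATCH
  Position 10: "c" => no
Total occurrences: 4

4


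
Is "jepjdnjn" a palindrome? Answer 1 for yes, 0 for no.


Input: jepjdnjn
Reversed: njndjpej
  Compare pos 0 ('j') with pos 7 ('n'): MISMATCH
  Compare pos 1 ('e') with pos 6 ('j'): MISMATCH
  Compare pos 2 ('p') with pos 5 ('n'): MISMATCH
  Compare pos 3 ('j') with pos 4 ('d'): MISMATCH
Result: not a palindrome

0


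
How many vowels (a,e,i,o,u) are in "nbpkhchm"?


Input: nbpkhchm
Checking each character:
  'n' at position 0: consonant
  'b' at position 1: consonant
  'p' at position 2: consonant
  'k' at position 3: consonant
  'h' at position 4: consonant
  'c' at position 5: consonant
  'h' at position 6: consonant
  'm' at position 7: consonant
Total vowels: 0

0


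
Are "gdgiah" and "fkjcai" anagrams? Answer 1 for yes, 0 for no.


Strings: "gdgiah", "fkjcai"
Sorted first:  adgghi
Sorted second: acfijk
Differ at position 1: 'd' vs 'c' => not anagrams

0


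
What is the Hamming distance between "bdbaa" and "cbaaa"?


Comparing "bdbaa" and "cbaaa" position by position:
  Position 0: 'b' vs 'c' => differ
  Position 1: 'd' vs 'b' => differ
  Position 2: 'b' vs 'a' => differ
  Position 3: 'a' vs 'a' => same
  Position 4: 'a' vs 'a' => same
Total differences (Hamming distance): 3

3


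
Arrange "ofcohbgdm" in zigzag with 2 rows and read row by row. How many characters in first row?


Zigzag "ofcohbgdm" into 2 rows:
Placing characters:
  'o' => row 0
  'f' => row 1
  'c' => row 0
  'o' => row 1
  'h' => row 0
  'b' => row 1
  'g' => row 0
  'd' => row 1
  'm' => row 0
Rows:
  Row 0: "ochgm"
  Row 1: "fobd"
First row length: 5

5


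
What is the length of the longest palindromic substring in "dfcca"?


Input: "dfcca"
Checking substrings for palindromes:
  [2:4] "cc" (len 2) => palindrome
Longest palindromic substring: "cc" with length 2

2


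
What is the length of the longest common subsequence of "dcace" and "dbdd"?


LCS of "dcace" and "dbdd"
DP table:
           d    b    d    d
      0    0    0    0    0
  d   0    1    1    1    1
  c   0    1    1    1    1
  a   0    1    1    1    1
  c   0    1    1    1    1
  e   0    1    1    1    1
LCS length = dp[5][4] = 1

1


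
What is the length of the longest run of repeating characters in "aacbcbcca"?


Input: "aacbcbcca"
Scanning for longest run:
  Position 1 ('a'): continues run of 'a', length=2
  Position 2 ('c'): new char, reset run to 1
  Position 3 ('b'): new char, reset run to 1
  Position 4 ('c'): new char, reset run to 1
  Position 5 ('b'): new char, reset run to 1
  Position 6 ('c'): new char, reset run to 1
  Position 7 ('c'): continues run of 'c', length=2
  Position 8 ('a'): new char, reset run to 1
Longest run: 'a' with length 2

2


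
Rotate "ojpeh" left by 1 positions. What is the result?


Input: "ojpeh", rotate left by 1
First 1 characters: "o"
Remaining characters: "jpeh"
Concatenate remaining + first: "jpeh" + "o" = "jpeho"

jpeho


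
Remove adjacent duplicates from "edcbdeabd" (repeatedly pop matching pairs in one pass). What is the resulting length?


Input: edcbdeabd
Stack-based adjacent duplicate removal:
  Read 'e': push. Stack: e
  Read 'd': push. Stack: ed
  Read 'c': push. Stack: edc
  Read 'b': push. Stack: edcb
  Read 'd': push. Stack: edcbd
  Read 'e': push. Stack: edcbde
  Read 'a': push. Stack: edcbdea
  Read 'b': push. Stack: edcbdeab
  Read 'd': push. Stack: edcbdeabd
Final stack: "edcbdeabd" (length 9)

9


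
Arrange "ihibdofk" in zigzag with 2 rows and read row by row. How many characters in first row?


Zigzag "ihibdofk" into 2 rows:
Placing characters:
  'i' => row 0
  'h' => row 1
  'i' => row 0
  'b' => row 1
  'd' => row 0
  'o' => row 1
  'f' => row 0
  'k' => row 1
Rows:
  Row 0: "iidf"
  Row 1: "hbok"
First row length: 4

4


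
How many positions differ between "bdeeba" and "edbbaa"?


Comparing "bdeeba" and "edbbaa" position by position:
  Position 0: 'b' vs 'e' => DIFFER
  Position 1: 'd' vs 'd' => same
  Position 2: 'e' vs 'b' => DIFFER
  Position 3: 'e' vs 'b' => DIFFER
  Position 4: 'b' vs 'a' => DIFFER
  Position 5: 'a' vs 'a' => same
Positions that differ: 4

4


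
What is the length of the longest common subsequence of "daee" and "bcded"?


LCS of "daee" and "bcded"
DP table:
           b    c    d    e    d
      0    0    0    0    0    0
  d   0    0    0    1    1    1
  a   0    0    0    1    1    1
  e   0    0    0    1    2    2
  e   0    0    0    1    2    2
LCS length = dp[4][5] = 2

2


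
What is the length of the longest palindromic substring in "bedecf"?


Input: "bedecf"
Checking substrings for palindromes:
  [1:4] "ede" (len 3) => palindrome
Longest palindromic substring: "ede" with length 3

3


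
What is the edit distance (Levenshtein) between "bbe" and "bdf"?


Computing edit distance: "bbe" -> "bdf"
DP table:
           b    d    f
      0    1    2    3
  b   1    0    1    2
  b   2    1    1    2
  e   3    2    2    2
Edit distance = dp[3][3] = 2

2


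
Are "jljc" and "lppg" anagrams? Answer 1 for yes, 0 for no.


Strings: "jljc", "lppg"
Sorted first:  cjjl
Sorted second: glpp
Differ at position 0: 'c' vs 'g' => not anagrams

0


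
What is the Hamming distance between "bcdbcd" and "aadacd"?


Comparing "bcdbcd" and "aadacd" position by position:
  Position 0: 'b' vs 'a' => differ
  Position 1: 'c' vs 'a' => differ
  Position 2: 'd' vs 'd' => same
  Position 3: 'b' vs 'a' => differ
  Position 4: 'c' vs 'c' => same
  Position 5: 'd' vs 'd' => same
Total differences (Hamming distance): 3

3


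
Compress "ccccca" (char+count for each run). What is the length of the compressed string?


Input: ccccca
Runs:
  'c' x 5 => "c5"
  'a' x 1 => "a1"
Compressed: "c5a1"
Compressed length: 4

4


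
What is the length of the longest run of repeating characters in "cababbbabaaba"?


Input: "cababbbabaaba"
Scanning for longest run:
  Position 1 ('a'): new char, reset run to 1
  Position 2 ('b'): new char, reset run to 1
  Position 3 ('a'): new char, reset run to 1
  Position 4 ('b'): new char, reset run to 1
  Position 5 ('b'): continues run of 'b', length=2
  Position 6 ('b'): continues run of 'b', length=3
  Position 7 ('a'): new char, reset run to 1
  Position 8 ('b'): new char, reset run to 1
  Position 9 ('a'): new char, reset run to 1
  Position 10 ('a'): continues run of 'a', length=2
  Position 11 ('b'): new char, reset run to 1
  Position 12 ('a'): new char, reset run to 1
Longest run: 'b' with length 3

3


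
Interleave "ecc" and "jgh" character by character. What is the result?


Interleaving "ecc" and "jgh":
  Position 0: 'e' from first, 'j' from second => "ej"
  Position 1: 'c' from first, 'g' from second => "cg"
  Position 2: 'c' from first, 'h' from second => "ch"
Result: ejcgch

ejcgch


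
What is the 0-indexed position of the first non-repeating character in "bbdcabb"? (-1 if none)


Input: bbdcabb
Character frequencies:
  'a': 1
  'b': 4
  'c': 1
  'd': 1
Scanning left to right for freq == 1:
  Position 0 ('b'): freq=4, skip
  Position 1 ('b'): freq=4, skip
  Position 2 ('d'): unique! => answer = 2

2


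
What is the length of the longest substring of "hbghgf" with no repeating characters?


Input: "hbghgf"
Sliding window (track last position of each char):
  Position 0 ('h'): window [0,0] length 1 -- new best
  Position 1 ('b'): window [0,1] length 2 -- new best
  Position 2 ('g'): window [0,2] length 3 -- new best
  Position 3 ('h'): repeat (last at 0), move window start to 1
  Position 3 ('h'): window [1,3] length 3
  Position 4 ('g'): repeat (last at 2), move window start to 3
  Position 4 ('g'): window [3,4] length 2
  Position 5 ('f'): window [3,5] length 3
Longest substring with no repeats: "hbg" with length 3

3


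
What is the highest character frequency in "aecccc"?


Input: aecccc
Character counts:
  'a': 1
  'c': 4
  'e': 1
Maximum frequency: 4

4


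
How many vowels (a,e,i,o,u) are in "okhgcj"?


Input: okhgcj
Checking each character:
  'o' at position 0: vowel (running total: 1)
  'k' at position 1: consonant
  'h' at position 2: consonant
  'g' at position 3: consonant
  'c' at position 4: consonant
  'j' at position 5: consonant
Total vowels: 1

1


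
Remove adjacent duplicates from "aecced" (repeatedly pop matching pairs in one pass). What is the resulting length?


Input: aecced
Stack-based adjacent duplicate removal:
  Read 'a': push. Stack: a
  Read 'e': push. Stack: ae
  Read 'c': push. Stack: aec
  Read 'c': matches stack top 'c' => pop. Stack: ae
  Read 'e': matches stack top 'e' => pop. Stack: a
  Read 'd': push. Stack: ad
Final stack: "ad" (length 2)

2


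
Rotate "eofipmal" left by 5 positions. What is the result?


Input: "eofipmal", rotate left by 5
First 5 characters: "eofip"
Remaining characters: "mal"
Concatenate remaining + first: "mal" + "eofip" = "maleofip"

maleofip


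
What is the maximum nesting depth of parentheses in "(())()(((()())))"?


Input: "(())()(((()())))"
Tracking depth:
  Position 0 '(': depth becomes 1
  Position 1 '(': depth becomes 2
  Position 2 ')': depth becomes 1
  Position 3 ')': depth becomes 0
  Position 4 '(': depth becomes 1
  Position 5 ')': depth becomes 0
  Position 6 '(': depth becomes 1
  Position 7 '(': depth becomes 2
  Position 8 '(': depth becomes 3
  Position 9 '(': depth becomes 4
  Position 10 ')': depth becomes 3
  Position 11 '(': depth becomes 4
  Position 12 ')': depth becomes 3
  Position 13 ')': depth becomes 2
  Position 14 ')': depth becomes 1
  Position 15 ')': depth becomes 0
Maximum depth reached: 4

4


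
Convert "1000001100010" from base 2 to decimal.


Input: "1000001100010" in base 2
Positional expansion:
  Digit '1' (value 1) x 2^12 = 4096
  Digit '0' (value 0) x 2^11 = 0
  Digit '0' (value 0) x 2^10 = 0
  Digit '0' (value 0) x 2^9 = 0
  Digit '0' (value 0) x 2^8 = 0
  Digit '0' (value 0) x 2^7 = 0
  Digit '1' (value 1) x 2^6 = 64
  Digit '1' (value 1) x 2^5 = 32
  Digit '0' (value 0) x 2^4 = 0
  Digit '0' (value 0) x 2^3 = 0
  Digit '0' (value 0) x 2^2 = 0
  Digit '1' (value 1) x 2^1 = 2
  Digit '0' (value 0) x 2^0 = 0
Sum = 4194

4194


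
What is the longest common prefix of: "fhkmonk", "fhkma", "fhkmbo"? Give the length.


Words: fhkmonk, fhkma, fhkmbo
  Position 0: all 'f' => match
  Position 1: all 'h' => match
  Position 2: all 'k' => match
  Position 3: all 'm' => match
  Position 4: ('o', 'a', 'b') => mismatch, stop
LCP = "fhkm" (length 4)

4


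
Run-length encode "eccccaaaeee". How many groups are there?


Input: eccccaaaeee
Scanning for consecutive runs:
  Group 1: 'e' x 1 (positions 0-0)
  Group 2: 'c' x 4 (positions 1-4)
  Group 3: 'a' x 3 (positions 5-7)
  Group 4: 'e' x 3 (positions 8-10)
Total groups: 4

4


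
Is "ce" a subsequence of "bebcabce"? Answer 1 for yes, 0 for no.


Check if "ce" is a subsequence of "bebcabce"
Greedy scan:
  Position 0 ('b'): no match needed
  Position 1 ('e'): no match needed
  Position 2 ('b'): no match needed
  Position 3 ('c'): matches sub[0] = 'c'
  Position 4 ('a'): no match needed
  Position 5 ('b'): no match needed
  Position 6 ('c'): no match needed
  Position 7 ('e'): matches sub[1] = 'e'
All 2 characters matched => is a subsequence

1


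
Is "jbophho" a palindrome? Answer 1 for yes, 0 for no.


Input: jbophho
Reversed: ohhpobj
  Compare pos 0 ('j') with pos 6 ('o'): MISMATCH
  Compare pos 1 ('b') with pos 5 ('h'): MISMATCH
  Compare pos 2 ('o') with pos 4 ('h'): MISMATCH
Result: not a palindrome

0


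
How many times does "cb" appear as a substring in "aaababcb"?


Searching for "cb" in "aaababcb"
Scanning each position:
  Position 0: "aa" => no
  Position 1: "aa" => no
  Position 2: "ab" => no
  Position 3: "ba" => no
  Position 4: "ab" => no
  Position 5: "bc" => no
  Position 6: "cb" => MATCH
Total occurrences: 1

1


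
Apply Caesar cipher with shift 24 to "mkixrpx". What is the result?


Caesar cipher: shift "mkixrpx" by 24
  'm' (pos 12) + 24 = pos 10 = 'k'
  'k' (pos 10) + 24 = pos 8 = 'i'
  'i' (pos 8) + 24 = pos 6 = 'g'
  'x' (pos 23) + 24 = pos 21 = 'v'
  'r' (pos 17) + 24 = pos 15 = 'p'
  'p' (pos 15) + 24 = pos 13 = 'n'
  'x' (pos 23) + 24 = pos 21 = 'v'
Result: kigvpnv

kigvpnv


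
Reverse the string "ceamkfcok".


Input: ceamkfcok
Reading characters right to left:
  Position 8: 'k'
  Position 7: 'o'
  Position 6: 'c'
  Position 5: 'f'
  Position 4: 'k'
  Position 3: 'm'
  Position 2: 'a'
  Position 1: 'e'
  Position 0: 'c'
Reversed: kocfkmaec

kocfkmaec


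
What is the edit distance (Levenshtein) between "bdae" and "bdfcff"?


Computing edit distance: "bdae" -> "bdfcff"
DP table:
           b    d    f    c    f    f
      0    1    2    3    4    5    6
  b   1    0    1    2    3    4    5
  d   2    1    0    1    2    3    4
  a   3    2    1    1    2    3    4
  e   4    3    2    2    2    3    4
Edit distance = dp[4][6] = 4

4


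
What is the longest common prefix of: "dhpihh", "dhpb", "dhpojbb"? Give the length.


Words: dhpihh, dhpb, dhpojbb
  Position 0: all 'd' => match
  Position 1: all 'h' => match
  Position 2: all 'p' => match
  Position 3: ('i', 'b', 'o') => mismatch, stop
LCP = "dhp" (length 3)

3


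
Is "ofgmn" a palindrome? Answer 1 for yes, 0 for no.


Input: ofgmn
Reversed: nmgfo
  Compare pos 0 ('o') with pos 4 ('n'): MISMATCH
  Compare pos 1 ('f') with pos 3 ('m'): MISMATCH
Result: not a palindrome

0


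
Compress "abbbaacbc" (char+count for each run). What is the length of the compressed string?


Input: abbbaacbc
Runs:
  'a' x 1 => "a1"
  'b' x 3 => "b3"
  'a' x 2 => "a2"
  'c' x 1 => "c1"
  'b' x 1 => "b1"
  'c' x 1 => "c1"
Compressed: "a1b3a2c1b1c1"
Compressed length: 12

12


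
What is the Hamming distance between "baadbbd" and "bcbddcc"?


Comparing "baadbbd" and "bcbddcc" position by position:
  Position 0: 'b' vs 'b' => same
  Position 1: 'a' vs 'c' => differ
  Position 2: 'a' vs 'b' => differ
  Position 3: 'd' vs 'd' => same
  Position 4: 'b' vs 'd' => differ
  Position 5: 'b' vs 'c' => differ
  Position 6: 'd' vs 'c' => differ
Total differences (Hamming distance): 5

5


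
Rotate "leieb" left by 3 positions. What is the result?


Input: "leieb", rotate left by 3
First 3 characters: "lei"
Remaining characters: "eb"
Concatenate remaining + first: "eb" + "lei" = "eblei"

eblei


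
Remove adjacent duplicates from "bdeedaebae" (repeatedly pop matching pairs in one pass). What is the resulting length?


Input: bdeedaebae
Stack-based adjacent duplicate removal:
  Read 'b': push. Stack: b
  Read 'd': push. Stack: bd
  Read 'e': push. Stack: bde
  Read 'e': matches stack top 'e' => pop. Stack: bd
  Read 'd': matches stack top 'd' => pop. Stack: b
  Read 'a': push. Stack: ba
  Read 'e': push. Stack: bae
  Read 'b': push. Stack: baeb
  Read 'a': push. Stack: baeba
  Read 'e': push. Stack: baebae
Final stack: "baebae" (length 6)

6


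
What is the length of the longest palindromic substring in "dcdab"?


Input: "dcdab"
Checking substrings for palindromes:
  [0:3] "dcd" (len 3) => palindrome
Longest palindromic substring: "dcd" with length 3

3


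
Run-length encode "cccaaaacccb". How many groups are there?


Input: cccaaaacccb
Scanning for consecutive runs:
  Group 1: 'c' x 3 (positions 0-2)
  Group 2: 'a' x 4 (positions 3-6)
  Group 3: 'c' x 3 (positions 7-9)
  Group 4: 'b' x 1 (positions 10-10)
Total groups: 4

4


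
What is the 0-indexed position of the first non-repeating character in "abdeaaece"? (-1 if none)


Input: abdeaaece
Character frequencies:
  'a': 3
  'b': 1
  'c': 1
  'd': 1
  'e': 3
Scanning left to right for freq == 1:
  Position 0 ('a'): freq=3, skip
  Position 1 ('b'): unique! => answer = 1

1


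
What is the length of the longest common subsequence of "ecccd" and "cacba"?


LCS of "ecccd" and "cacba"
DP table:
           c    a    c    b    a
      0    0    0    0    0    0
  e   0    0    0    0    0    0
  c   0    1    1    1    1    1
  c   0    1    1    2    2    2
  c   0    1    1    2    2    2
  d   0    1    1    2    2    2
LCS length = dp[5][5] = 2

2


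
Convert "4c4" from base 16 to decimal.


Input: "4c4" in base 16
Positional expansion:
  Digit '4' (value 4) x 16^2 = 1024
  Digit 'c' (value 12) x 16^1 = 192
  Digit '4' (value 4) x 16^0 = 4
Sum = 1220

1220


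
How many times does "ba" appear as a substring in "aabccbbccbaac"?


Searching for "ba" in "aabccbbccbaac"
Scanning each position:
  Position 0: "aa" => no
  Position 1: "ab" => no
  Position 2: "bc" => no
  Position 3: "cc" => no
  Position 4: "cb" => no
  Position 5: "bb" => no
  Position 6: "bc" => no
  Position 7: "cc" => no
  Position 8: "cb" => no
  Position 9: "ba" => MATCH
  Position 10: "aa" => no
  Position 11: "ac" => no
Total occurrences: 1

1


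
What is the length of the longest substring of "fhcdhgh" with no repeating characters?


Input: "fhcdhgh"
Sliding window (track last position of each char):
  Position 0 ('f'): window [0,0] length 1 -- new best
  Position 1 ('h'): window [0,1] length 2 -- new best
  Position 2 ('c'): window [0,2] length 3 -- new best
  Position 3 ('d'): window [0,3] length 4 -- new best
  Position 4 ('h'): repeat (last at 1), move window start to 2
  Position 4 ('h'): window [2,4] length 3
  Position 5 ('g'): window [2,5] length 4
  Position 6 ('h'): repeat (last at 4), move window start to 5
  Position 6 ('h'): window [5,6] length 2
Longest substring with no repeats: "fhcd" with length 4

4


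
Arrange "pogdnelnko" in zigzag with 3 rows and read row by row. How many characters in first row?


Zigzag "pogdnelnko" into 3 rows:
Placing characters:
  'p' => row 0
  'o' => row 1
  'g' => row 2
  'd' => row 1
  'n' => row 0
  'e' => row 1
  'l' => row 2
  'n' => row 1
  'k' => row 0
  'o' => row 1
Rows:
  Row 0: "pnk"
  Row 1: "odeno"
  Row 2: "gl"
First row length: 3

3
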